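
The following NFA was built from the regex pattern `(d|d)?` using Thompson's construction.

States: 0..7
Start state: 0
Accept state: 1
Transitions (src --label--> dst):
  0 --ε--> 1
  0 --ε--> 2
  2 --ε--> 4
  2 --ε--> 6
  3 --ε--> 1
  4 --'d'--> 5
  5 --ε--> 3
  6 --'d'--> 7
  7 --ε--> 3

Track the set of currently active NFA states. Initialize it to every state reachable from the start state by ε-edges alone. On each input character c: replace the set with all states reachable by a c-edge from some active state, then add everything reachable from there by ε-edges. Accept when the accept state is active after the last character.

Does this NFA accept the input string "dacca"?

start: ε-closure({0}) = {0,1,2,4,6}
'd' @ 1: {1,3,5,7}  (accept∈set)
'a' @ 2: {}  — dead — no transitions
rest 'cca' ignored (set empty)
final: {}; accept 1 not in set

Answer: REJECT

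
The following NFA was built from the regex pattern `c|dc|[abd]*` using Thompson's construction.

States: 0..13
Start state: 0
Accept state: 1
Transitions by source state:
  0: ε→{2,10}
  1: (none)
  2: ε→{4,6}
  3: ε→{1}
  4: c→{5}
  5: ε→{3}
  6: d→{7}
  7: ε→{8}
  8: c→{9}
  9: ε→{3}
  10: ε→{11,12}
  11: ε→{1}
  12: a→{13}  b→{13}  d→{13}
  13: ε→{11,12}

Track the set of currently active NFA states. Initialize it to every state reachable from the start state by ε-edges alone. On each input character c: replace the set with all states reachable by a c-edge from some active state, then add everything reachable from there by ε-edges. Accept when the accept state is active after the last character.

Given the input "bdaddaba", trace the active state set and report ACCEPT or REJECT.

Answer: ACCEPT

Derivation:
S₀ = ε-closure({0}) = {0,1,2,4,6,10,11,12}
'b' @ 1: {1,11,12,13}  [accepting]
'd' @ 2: {1,11,12,13}  [accepting]
'a' @ 3: {1,11,12,13}  [accepting]
'd' @ 4: {1,11,12,13}  [accepting]
'd' @ 5: {1,11,12,13}  [accepting]
'a' @ 6: {1,11,12,13}  [accepting]
'b' @ 7: {1,11,12,13}  [accepting]
'a' @ 8: {1,11,12,13}  [accepting]
final: {1,11,12,13}; accept 1 in set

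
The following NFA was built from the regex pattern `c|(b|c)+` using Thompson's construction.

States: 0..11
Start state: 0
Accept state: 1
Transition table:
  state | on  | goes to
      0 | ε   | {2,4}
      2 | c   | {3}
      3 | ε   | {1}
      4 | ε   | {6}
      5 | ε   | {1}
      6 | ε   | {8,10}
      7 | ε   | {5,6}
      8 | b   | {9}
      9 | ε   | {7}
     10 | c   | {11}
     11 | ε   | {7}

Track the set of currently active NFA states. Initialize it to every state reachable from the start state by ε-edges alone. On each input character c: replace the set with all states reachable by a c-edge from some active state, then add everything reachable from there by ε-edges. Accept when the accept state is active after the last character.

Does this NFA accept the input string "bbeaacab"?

start: ε-closure({0}) = {0,2,4,6,8,10}
'b' @ 1: {1,5,6,7,8,9,10}  (accept∈set)
'b' @ 2: {1,5,6,7,8,9,10}  (accept∈set)
'e' @ 3: {}  — no active states
rest 'aacab' ignored (set empty)
final: {}; accept 1 not in set

Answer: REJECT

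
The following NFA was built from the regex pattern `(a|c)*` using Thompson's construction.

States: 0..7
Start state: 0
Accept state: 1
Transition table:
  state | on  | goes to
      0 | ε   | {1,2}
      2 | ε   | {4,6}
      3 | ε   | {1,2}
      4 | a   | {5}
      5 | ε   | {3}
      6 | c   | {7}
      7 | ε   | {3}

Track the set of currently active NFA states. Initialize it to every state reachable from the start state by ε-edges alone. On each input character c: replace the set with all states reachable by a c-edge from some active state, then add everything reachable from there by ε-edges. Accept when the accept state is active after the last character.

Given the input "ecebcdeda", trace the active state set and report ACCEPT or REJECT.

Answer: REJECT

Trace:
initial (ε-close {0}): {0,1,2,4,6}
'e' @ 1: {}  — state set empty
rest 'cebcdeda' ignored (set empty)
final: {}; accept 1 not in set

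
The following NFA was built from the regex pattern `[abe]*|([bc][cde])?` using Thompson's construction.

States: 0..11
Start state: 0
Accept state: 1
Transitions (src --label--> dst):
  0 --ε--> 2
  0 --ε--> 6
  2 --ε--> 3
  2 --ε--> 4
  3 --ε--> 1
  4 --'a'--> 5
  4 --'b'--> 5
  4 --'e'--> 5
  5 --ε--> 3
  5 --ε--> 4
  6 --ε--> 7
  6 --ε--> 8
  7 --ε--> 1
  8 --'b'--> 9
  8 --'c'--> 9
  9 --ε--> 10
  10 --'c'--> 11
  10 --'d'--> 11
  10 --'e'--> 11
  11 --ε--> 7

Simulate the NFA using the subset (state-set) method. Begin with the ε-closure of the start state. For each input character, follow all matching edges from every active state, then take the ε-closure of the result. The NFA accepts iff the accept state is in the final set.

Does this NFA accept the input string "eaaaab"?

S₀ = ε-closure({0}) = {0,1,2,3,4,6,7,8}
'e' @ 1: {1,3,4,5}  [accepting]
'a' @ 2: {1,3,4,5}  [accepting]
'a' @ 3: {1,3,4,5}  [accepting]
'a' @ 4: {1,3,4,5}  [accepting]
'a' @ 5: {1,3,4,5}  [accepting]
'b' @ 6: {1,3,4,5}  [accepting]
after full input: {1,3,4,5}  (accept=1 in)

Answer: ACCEPT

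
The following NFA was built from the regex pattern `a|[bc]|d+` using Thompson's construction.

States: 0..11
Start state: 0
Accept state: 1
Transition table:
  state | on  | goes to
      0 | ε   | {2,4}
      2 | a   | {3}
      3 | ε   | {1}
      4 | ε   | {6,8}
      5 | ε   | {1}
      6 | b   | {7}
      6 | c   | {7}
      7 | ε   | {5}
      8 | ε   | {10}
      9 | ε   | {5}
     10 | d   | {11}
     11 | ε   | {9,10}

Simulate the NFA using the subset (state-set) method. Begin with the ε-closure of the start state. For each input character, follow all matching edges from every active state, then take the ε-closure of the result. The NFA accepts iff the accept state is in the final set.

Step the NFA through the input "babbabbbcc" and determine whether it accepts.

S₀ = ε-closure({0}) = {0,2,4,6,8,10}
'b' @ 1: {1,5,7}  ✓accept
'a' @ 2: {}  — no active states
rest 'bbabbbcc' ignored (set empty)
after full input: {}  (accept=1 not in)

Answer: REJECT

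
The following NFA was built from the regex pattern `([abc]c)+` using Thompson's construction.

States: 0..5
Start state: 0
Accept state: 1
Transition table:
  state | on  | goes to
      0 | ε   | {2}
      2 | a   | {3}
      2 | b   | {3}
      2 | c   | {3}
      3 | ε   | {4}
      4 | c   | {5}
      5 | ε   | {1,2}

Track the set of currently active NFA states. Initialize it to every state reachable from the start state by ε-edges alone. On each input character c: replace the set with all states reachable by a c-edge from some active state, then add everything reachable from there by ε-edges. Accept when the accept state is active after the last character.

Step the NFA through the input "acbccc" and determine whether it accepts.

initial (ε-close {0}): {0,2}
'a' @ 1: {3,4}
'c' @ 2: {1,2,5}  [accepting]
'b' @ 3: {3,4}
'c' @ 4: {1,2,5}  [accepting]
'c' @ 5: {3,4}
'c' @ 6: {1,2,5}  [accepting]
final: {1,2,5}; accept 1 in set

Answer: ACCEPT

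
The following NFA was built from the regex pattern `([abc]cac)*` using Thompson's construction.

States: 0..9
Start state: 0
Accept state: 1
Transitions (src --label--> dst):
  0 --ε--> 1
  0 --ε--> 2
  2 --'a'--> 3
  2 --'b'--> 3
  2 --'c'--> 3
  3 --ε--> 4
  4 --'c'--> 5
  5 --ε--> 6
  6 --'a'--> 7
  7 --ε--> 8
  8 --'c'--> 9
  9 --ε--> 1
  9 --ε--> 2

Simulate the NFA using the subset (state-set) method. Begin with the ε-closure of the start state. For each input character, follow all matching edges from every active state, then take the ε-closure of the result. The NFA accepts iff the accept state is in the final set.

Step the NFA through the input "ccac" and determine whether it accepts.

Answer: ACCEPT

Derivation:
initial (ε-close {0}): {0,1,2}
'c' @ 1: {3,4}
'c' @ 2: {5,6}
'a' @ 3: {7,8}
'c' @ 4: {1,2,9}  (accept∈set)
end set {1,2,9} — state 1 in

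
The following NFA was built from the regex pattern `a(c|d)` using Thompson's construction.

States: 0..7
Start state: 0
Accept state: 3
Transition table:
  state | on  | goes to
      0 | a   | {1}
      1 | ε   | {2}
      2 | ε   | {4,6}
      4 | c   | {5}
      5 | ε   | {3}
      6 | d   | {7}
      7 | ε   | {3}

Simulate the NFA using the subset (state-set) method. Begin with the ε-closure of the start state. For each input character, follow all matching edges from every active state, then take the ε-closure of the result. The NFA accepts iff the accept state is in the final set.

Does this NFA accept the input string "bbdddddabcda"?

Answer: REJECT

Trace:
S₀ = ε-closure({0}) = {0}
'b' @ 1: {}  — state set empty
rest 'bdddddabcda' ignored (set empty)
final: {}; accept 3 not in set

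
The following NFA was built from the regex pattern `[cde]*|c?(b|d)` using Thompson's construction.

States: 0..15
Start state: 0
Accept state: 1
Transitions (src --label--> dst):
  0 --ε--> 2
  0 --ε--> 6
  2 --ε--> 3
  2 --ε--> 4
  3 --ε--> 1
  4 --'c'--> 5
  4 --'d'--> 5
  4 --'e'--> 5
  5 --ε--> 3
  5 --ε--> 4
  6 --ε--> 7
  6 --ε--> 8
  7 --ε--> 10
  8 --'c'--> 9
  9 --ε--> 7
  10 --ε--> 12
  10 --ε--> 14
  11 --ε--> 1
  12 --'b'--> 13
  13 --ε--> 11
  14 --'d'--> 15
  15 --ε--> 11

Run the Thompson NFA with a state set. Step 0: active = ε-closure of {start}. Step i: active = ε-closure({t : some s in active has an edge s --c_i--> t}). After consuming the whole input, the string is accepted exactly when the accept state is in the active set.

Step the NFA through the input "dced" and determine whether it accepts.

start: ε-closure({0}) = {0,1,2,3,4,6,7,8,10,12,14}
'd' @ 1: {1,3,4,5,11,15}  ✓accept
'c' @ 2: {1,3,4,5}  ✓accept
'e' @ 3: {1,3,4,5}  ✓accept
'd' @ 4: {1,3,4,5}  ✓accept
final: {1,3,4,5}; accept 1 in set

Answer: ACCEPT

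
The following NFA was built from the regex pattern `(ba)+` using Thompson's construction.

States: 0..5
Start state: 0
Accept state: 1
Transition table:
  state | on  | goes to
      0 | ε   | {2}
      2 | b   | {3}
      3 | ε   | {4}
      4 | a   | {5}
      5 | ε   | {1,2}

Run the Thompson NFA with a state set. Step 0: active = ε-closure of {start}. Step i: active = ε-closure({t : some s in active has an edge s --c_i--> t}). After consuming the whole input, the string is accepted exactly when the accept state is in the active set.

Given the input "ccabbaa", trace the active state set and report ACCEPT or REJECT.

initial (ε-close {0}): {0,2}
'c' @ 1: {}  — dead — no transitions
rest 'cabbaa' ignored (set empty)
end set {} — state 1 not in

Answer: REJECT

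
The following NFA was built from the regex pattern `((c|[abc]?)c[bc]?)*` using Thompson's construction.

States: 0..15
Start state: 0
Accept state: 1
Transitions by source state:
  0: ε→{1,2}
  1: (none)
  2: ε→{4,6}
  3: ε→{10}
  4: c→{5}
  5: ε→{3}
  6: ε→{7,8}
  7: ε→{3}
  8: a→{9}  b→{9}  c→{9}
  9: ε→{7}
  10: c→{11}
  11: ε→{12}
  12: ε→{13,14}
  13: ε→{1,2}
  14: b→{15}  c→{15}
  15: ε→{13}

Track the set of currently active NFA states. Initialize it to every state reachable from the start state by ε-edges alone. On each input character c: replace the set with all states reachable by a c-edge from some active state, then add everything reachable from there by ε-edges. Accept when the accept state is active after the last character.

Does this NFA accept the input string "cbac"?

Answer: ACCEPT

Trace:
initial (ε-close {0}): {0,1,2,3,4,6,7,8,10}
'c' @ 1: {1,2,3,4,5,6,7,8,9,10,11,12,13,14}  (accept∈set)
'b' @ 2: {1,2,3,4,6,7,8,9,10,13,15}  (accept∈set)
'a' @ 3: {3,7,9,10}
'c' @ 4: {1,2,3,4,6,7,8,10,11,12,13,14}  (accept∈set)
end set {1,2,3,4,6,7,8,10,11,12,13,14} — state 1 in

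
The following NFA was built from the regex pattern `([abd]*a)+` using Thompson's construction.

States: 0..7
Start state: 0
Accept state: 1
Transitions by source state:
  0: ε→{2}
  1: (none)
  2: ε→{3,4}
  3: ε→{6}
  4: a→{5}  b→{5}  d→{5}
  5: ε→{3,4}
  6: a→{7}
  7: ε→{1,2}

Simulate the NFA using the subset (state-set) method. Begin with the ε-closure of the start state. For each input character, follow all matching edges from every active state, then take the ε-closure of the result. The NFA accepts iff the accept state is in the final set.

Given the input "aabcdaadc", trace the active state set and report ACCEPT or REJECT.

Answer: REJECT

Trace:
start: ε-closure({0}) = {0,2,3,4,6}
'a' @ 1: {1,2,3,4,5,6,7}  [accepting]
'a' @ 2: {1,2,3,4,5,6,7}  [accepting]
'b' @ 3: {3,4,5,6}
'c' @ 4: {}  — state set empty
rest 'daadc' ignored (set empty)
final: {}; accept 1 not in set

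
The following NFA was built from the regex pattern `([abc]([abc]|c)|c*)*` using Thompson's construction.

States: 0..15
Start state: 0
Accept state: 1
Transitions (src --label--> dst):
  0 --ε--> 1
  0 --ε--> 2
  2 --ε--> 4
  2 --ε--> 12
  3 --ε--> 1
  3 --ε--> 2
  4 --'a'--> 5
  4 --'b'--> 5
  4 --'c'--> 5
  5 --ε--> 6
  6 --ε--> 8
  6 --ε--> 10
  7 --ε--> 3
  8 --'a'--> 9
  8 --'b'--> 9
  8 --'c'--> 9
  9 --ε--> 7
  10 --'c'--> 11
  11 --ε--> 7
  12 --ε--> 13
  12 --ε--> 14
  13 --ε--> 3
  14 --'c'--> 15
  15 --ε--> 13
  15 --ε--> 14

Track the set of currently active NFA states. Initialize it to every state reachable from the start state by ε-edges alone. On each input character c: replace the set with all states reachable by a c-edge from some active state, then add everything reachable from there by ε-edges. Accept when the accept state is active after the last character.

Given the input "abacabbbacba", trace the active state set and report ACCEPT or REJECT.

S₀ = ε-closure({0}) = {0,1,2,3,4,12,13,14}
'a' @ 1: {5,6,8,10}
'b' @ 2: {1,2,3,4,7,9,12,13,14}  [accepting]
'a' @ 3: {5,6,8,10}
'c' @ 4: {1,2,3,4,7,9,11,12,13,14}  [accepting]
'a' @ 5: {5,6,8,10}
'b' @ 6: {1,2,3,4,7,9,12,13,14}  [accepting]
'b' @ 7: {5,6,8,10}
'b' @ 8: {1,2,3,4,7,9,12,13,14}  [accepting]
'a' @ 9: {5,6,8,10}
'c' @ 10: {1,2,3,4,7,9,11,12,13,14}  [accepting]
'b' @ 11: {5,6,8,10}
'a' @ 12: {1,2,3,4,7,9,12,13,14}  [accepting]
final: {1,2,3,4,7,9,12,13,14}; accept 1 in set

Answer: ACCEPT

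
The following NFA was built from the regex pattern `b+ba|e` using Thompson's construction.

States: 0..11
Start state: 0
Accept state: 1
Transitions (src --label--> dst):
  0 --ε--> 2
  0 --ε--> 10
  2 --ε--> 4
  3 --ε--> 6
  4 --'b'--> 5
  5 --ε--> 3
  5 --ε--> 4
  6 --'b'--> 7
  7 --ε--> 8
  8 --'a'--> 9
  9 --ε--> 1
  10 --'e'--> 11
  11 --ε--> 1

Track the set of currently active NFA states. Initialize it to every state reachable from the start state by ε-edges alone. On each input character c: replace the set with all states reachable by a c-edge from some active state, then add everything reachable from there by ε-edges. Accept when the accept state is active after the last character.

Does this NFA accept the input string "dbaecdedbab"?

start: ε-closure({0}) = {0,2,4,10}
'd' @ 1: {}  — dead — no transitions
rest 'baecdedbab' ignored (set empty)
final: {}; accept 1 not in set

Answer: REJECT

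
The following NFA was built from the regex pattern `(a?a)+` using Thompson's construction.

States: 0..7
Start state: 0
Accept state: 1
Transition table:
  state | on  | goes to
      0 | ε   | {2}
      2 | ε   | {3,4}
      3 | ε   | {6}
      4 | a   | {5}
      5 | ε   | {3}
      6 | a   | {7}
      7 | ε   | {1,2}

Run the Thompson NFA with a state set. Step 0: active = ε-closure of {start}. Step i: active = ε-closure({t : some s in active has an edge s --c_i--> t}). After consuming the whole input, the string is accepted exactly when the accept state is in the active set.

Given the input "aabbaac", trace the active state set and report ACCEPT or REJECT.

start: ε-closure({0}) = {0,2,3,4,6}
'a' @ 1: {1,2,3,4,5,6,7}  (accept∈set)
'a' @ 2: {1,2,3,4,5,6,7}  (accept∈set)
'b' @ 3: {}  — no active states
rest 'baac' ignored (set empty)
end set {} — state 1 not in

Answer: REJECT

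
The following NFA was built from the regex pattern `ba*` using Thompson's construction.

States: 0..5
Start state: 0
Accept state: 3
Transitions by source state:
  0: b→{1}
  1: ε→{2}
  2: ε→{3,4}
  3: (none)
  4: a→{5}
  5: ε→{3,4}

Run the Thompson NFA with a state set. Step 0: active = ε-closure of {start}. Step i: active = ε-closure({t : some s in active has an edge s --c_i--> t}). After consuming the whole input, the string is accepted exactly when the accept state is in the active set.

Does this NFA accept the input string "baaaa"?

Answer: ACCEPT

Steps:
start: ε-closure({0}) = {0}
'b' @ 1: {1,2,3,4}  (accept∈set)
'a' @ 2: {3,4,5}  (accept∈set)
'a' @ 3: {3,4,5}  (accept∈set)
'a' @ 4: {3,4,5}  (accept∈set)
'a' @ 5: {3,4,5}  (accept∈set)
end set {3,4,5} — state 3 in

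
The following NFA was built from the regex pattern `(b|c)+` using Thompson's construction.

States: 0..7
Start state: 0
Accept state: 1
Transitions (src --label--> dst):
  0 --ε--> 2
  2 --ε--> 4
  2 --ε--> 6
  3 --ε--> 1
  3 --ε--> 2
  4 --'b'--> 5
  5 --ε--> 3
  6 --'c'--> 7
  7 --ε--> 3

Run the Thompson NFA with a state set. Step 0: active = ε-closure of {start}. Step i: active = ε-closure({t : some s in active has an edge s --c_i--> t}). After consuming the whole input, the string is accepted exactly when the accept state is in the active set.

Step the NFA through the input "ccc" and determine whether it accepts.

S₀ = ε-closure({0}) = {0,2,4,6}
'c' @ 1: {1,2,3,4,6,7}  [accepting]
'c' @ 2: {1,2,3,4,6,7}  [accepting]
'c' @ 3: {1,2,3,4,6,7}  [accepting]
after full input: {1,2,3,4,6,7}  (accept=1 in)

Answer: ACCEPT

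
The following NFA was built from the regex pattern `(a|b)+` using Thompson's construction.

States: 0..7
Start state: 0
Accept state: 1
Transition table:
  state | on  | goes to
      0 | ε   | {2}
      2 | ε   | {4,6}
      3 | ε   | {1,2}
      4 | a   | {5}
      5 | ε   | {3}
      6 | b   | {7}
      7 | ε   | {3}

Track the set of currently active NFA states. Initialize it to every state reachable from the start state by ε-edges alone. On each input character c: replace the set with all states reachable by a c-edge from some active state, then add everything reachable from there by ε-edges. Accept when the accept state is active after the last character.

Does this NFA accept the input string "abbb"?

Answer: ACCEPT

Steps:
start: ε-closure({0}) = {0,2,4,6}
'a' @ 1: {1,2,3,4,5,6}  [accepting]
'b' @ 2: {1,2,3,4,6,7}  [accepting]
'b' @ 3: {1,2,3,4,6,7}  [accepting]
'b' @ 4: {1,2,3,4,6,7}  [accepting]
end set {1,2,3,4,6,7} — state 1 in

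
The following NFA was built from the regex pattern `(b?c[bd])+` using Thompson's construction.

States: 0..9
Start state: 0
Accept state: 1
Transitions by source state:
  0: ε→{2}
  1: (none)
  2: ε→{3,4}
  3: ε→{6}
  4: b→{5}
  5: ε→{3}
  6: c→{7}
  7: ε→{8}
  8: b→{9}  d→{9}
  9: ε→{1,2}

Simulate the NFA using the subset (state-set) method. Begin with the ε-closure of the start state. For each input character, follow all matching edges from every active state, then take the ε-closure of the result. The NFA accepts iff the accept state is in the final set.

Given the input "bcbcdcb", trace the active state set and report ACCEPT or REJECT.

Answer: ACCEPT

Trace:
S₀ = ε-closure({0}) = {0,2,3,4,6}
'b' @ 1: {3,5,6}
'c' @ 2: {7,8}
'b' @ 3: {1,2,3,4,6,9}  ✓accept
'c' @ 4: {7,8}
'd' @ 5: {1,2,3,4,6,9}  ✓accept
'c' @ 6: {7,8}
'b' @ 7: {1,2,3,4,6,9}  ✓accept
after full input: {1,2,3,4,6,9}  (accept=1 in)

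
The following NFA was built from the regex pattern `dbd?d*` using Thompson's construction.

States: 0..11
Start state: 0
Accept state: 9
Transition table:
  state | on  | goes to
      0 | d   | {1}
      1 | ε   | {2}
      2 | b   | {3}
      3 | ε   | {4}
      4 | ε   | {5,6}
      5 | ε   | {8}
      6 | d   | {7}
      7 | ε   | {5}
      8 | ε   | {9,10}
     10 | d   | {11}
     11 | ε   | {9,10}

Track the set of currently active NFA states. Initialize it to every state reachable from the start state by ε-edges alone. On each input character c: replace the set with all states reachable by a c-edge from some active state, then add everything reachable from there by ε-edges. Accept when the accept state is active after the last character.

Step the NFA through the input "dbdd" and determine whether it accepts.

Answer: ACCEPT

Trace:
start: ε-closure({0}) = {0}
'd' @ 1: {1,2}
'b' @ 2: {3,4,5,6,8,9,10}  [accepting]
'd' @ 3: {5,7,8,9,10,11}  [accepting]
'd' @ 4: {9,10,11}  [accepting]
after full input: {9,10,11}  (accept=9 in)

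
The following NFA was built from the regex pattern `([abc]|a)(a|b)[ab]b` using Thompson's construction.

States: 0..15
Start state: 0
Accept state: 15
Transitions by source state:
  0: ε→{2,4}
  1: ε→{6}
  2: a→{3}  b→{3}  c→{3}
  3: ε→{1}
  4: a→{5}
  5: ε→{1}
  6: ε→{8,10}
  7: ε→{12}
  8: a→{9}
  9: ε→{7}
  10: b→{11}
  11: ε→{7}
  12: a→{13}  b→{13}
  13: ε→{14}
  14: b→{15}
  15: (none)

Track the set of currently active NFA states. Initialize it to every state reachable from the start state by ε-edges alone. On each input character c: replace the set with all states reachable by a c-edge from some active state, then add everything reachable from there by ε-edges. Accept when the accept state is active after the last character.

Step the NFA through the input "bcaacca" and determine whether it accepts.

Answer: REJECT

Trace:
start: ε-closure({0}) = {0,2,4}
'b' @ 1: {1,3,6,8,10}
'c' @ 2: {}  — state set empty
rest 'aacca' ignored (set empty)
after full input: {}  (accept=15 not in)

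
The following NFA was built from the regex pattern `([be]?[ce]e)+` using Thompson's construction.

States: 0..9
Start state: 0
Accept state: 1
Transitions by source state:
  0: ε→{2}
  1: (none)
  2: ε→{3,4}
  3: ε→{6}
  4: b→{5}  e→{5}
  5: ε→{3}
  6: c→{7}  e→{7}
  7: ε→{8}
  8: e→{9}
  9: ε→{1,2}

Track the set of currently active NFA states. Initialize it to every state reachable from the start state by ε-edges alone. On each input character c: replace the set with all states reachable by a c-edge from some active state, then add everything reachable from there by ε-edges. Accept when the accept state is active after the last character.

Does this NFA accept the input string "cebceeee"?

start: ε-closure({0}) = {0,2,3,4,6}
'c' @ 1: {7,8}
'e' @ 2: {1,2,3,4,6,9}  ✓accept
'b' @ 3: {3,5,6}
'c' @ 4: {7,8}
'e' @ 5: {1,2,3,4,6,9}  ✓accept
'e' @ 6: {3,5,6,7,8}
'e' @ 7: {1,2,3,4,6,7,8,9}  ✓accept
'e' @ 8: {1,2,3,4,5,6,7,8,9}  ✓accept
final: {1,2,3,4,5,6,7,8,9}; accept 1 in set

Answer: ACCEPT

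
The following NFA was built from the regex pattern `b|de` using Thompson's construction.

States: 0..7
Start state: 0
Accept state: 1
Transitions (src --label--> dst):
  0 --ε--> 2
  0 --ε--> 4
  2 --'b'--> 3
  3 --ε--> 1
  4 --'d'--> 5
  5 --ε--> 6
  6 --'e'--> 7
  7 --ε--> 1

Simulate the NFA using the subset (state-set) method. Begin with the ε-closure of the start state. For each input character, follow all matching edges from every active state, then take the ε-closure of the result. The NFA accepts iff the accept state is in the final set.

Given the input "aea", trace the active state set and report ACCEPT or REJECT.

initial (ε-close {0}): {0,2,4}
'a' @ 1: {}  — state set empty
rest 'ea' ignored (set empty)
end set {} — state 1 not in

Answer: REJECT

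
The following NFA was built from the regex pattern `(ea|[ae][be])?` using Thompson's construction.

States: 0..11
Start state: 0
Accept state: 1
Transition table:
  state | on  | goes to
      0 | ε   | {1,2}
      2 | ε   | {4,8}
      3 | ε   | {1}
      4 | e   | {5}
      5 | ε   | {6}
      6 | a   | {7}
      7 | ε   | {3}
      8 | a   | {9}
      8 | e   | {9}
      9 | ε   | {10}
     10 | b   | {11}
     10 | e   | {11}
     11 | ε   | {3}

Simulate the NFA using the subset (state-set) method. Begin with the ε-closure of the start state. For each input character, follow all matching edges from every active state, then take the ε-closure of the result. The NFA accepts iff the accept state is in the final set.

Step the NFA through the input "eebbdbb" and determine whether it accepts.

initial (ε-close {0}): {0,1,2,4,8}
'e' @ 1: {5,6,9,10}
'e' @ 2: {1,3,11}  ✓accept
'b' @ 3: {}  — state set empty
rest 'bdbb' ignored (set empty)
after full input: {}  (accept=1 not in)

Answer: REJECT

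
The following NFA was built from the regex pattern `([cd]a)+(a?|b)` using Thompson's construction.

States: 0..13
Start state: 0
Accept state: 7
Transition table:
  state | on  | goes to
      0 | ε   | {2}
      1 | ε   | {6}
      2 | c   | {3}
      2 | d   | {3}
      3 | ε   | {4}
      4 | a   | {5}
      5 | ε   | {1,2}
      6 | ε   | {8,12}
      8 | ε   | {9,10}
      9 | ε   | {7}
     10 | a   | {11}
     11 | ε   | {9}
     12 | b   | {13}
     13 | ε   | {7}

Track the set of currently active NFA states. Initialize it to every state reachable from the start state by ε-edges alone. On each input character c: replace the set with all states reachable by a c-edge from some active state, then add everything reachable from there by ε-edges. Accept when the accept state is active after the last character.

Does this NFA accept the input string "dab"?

Answer: ACCEPT

Derivation:
start: ε-closure({0}) = {0,2}
'd' @ 1: {3,4}
'a' @ 2: {1,2,5,6,7,8,9,10,12}  ✓accept
'b' @ 3: {7,13}  ✓accept
after full input: {7,13}  (accept=7 in)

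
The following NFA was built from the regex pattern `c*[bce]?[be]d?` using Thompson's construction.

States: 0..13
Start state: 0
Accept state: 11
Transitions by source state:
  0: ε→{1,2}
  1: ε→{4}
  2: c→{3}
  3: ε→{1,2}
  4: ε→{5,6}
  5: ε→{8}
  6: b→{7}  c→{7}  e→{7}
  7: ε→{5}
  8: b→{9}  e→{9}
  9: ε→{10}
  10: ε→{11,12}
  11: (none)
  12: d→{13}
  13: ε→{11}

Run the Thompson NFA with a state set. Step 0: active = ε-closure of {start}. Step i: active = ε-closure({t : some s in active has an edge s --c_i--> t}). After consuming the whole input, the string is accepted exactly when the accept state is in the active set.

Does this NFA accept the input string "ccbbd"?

Answer: ACCEPT

Steps:
start: ε-closure({0}) = {0,1,2,4,5,6,8}
'c' @ 1: {1,2,3,4,5,6,7,8}
'c' @ 2: {1,2,3,4,5,6,7,8}
'b' @ 3: {5,7,8,9,10,11,12}  (accept∈set)
'b' @ 4: {9,10,11,12}  (accept∈set)
'd' @ 5: {11,13}  (accept∈set)
end set {11,13} — state 11 in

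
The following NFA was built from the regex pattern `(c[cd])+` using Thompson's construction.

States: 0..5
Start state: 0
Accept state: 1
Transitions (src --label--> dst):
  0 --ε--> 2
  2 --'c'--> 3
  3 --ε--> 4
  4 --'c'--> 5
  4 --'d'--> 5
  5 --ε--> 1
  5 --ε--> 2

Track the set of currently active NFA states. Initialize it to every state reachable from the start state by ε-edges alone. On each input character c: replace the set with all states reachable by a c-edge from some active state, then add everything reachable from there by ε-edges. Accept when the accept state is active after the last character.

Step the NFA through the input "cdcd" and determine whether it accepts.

initial (ε-close {0}): {0,2}
'c' @ 1: {3,4}
'd' @ 2: {1,2,5}  [accepting]
'c' @ 3: {3,4}
'd' @ 4: {1,2,5}  [accepting]
end set {1,2,5} — state 1 in

Answer: ACCEPT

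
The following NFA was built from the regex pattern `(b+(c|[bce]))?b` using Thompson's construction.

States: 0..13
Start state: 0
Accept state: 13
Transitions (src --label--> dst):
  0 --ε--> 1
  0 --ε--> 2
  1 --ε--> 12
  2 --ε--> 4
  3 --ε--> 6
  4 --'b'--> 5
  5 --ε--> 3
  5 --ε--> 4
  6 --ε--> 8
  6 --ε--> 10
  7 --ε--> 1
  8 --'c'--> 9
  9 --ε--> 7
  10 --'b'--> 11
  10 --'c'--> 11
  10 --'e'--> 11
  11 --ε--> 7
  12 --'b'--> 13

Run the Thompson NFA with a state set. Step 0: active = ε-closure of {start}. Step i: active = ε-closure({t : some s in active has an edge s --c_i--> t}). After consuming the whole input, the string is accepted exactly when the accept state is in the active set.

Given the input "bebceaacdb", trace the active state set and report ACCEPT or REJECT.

Answer: REJECT

Trace:
initial (ε-close {0}): {0,1,2,4,12}
'b' @ 1: {3,4,5,6,8,10,13}  (accept∈set)
'e' @ 2: {1,7,11,12}
'b' @ 3: {13}  (accept∈set)
'c' @ 4: {}  — dead — no transitions
rest 'eaacdb' ignored (set empty)
final: {}; accept 13 not in set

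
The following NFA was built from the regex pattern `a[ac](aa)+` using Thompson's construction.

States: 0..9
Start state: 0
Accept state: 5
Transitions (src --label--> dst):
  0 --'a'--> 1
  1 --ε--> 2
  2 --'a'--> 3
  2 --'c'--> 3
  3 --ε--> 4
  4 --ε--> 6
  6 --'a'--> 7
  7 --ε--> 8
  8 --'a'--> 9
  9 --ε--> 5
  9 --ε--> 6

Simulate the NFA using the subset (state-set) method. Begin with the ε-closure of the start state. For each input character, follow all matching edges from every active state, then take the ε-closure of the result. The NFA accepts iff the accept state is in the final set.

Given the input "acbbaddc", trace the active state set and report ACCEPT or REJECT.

start: ε-closure({0}) = {0}
'a' @ 1: {1,2}
'c' @ 2: {3,4,6}
'b' @ 3: {}  — dead — no transitions
rest 'baddc' ignored (set empty)
end set {} — state 5 not in

Answer: REJECT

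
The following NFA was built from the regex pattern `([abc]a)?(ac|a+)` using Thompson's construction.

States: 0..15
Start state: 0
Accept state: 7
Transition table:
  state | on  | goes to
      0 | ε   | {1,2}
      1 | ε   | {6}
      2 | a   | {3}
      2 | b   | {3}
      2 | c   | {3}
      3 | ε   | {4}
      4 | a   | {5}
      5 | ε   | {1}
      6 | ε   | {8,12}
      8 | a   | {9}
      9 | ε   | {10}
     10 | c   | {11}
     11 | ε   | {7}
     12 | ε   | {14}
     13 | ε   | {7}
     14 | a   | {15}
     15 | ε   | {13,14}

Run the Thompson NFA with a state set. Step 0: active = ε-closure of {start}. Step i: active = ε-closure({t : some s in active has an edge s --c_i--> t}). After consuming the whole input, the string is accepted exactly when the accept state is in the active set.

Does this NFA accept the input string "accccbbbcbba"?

start: ε-closure({0}) = {0,1,2,6,8,12,14}
'a' @ 1: {3,4,7,9,10,13,14,15}  ✓accept
'c' @ 2: {7,11}  ✓accept
'c' @ 3: {}  — no active states
rest 'ccbbbcbba' ignored (set empty)
after full input: {}  (accept=7 not in)

Answer: REJECT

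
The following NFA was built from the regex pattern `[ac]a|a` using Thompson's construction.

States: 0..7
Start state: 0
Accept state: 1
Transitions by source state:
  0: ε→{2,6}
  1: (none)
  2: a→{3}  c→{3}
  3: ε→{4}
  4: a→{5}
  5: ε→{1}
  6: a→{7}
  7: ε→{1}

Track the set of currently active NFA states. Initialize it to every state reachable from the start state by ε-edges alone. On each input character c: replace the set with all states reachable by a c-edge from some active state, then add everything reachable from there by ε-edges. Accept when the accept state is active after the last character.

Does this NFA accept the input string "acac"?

S₀ = ε-closure({0}) = {0,2,6}
'a' @ 1: {1,3,4,7}  ✓accept
'c' @ 2: {}  — dead — no transitions
rest 'ac' ignored (set empty)
final: {}; accept 1 not in set

Answer: REJECT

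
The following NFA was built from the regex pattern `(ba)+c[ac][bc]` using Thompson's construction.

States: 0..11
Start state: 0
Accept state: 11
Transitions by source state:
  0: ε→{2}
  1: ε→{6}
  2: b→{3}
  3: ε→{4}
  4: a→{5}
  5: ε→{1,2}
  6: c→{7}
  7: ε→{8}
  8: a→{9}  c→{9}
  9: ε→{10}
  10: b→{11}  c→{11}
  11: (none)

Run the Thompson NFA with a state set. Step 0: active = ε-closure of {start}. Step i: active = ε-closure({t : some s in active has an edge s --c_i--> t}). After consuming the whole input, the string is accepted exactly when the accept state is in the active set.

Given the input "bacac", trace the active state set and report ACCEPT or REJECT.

Answer: ACCEPT

Derivation:
initial (ε-close {0}): {0,2}
'b' @ 1: {3,4}
'a' @ 2: {1,2,5,6}
'c' @ 3: {7,8}
'a' @ 4: {9,10}
'c' @ 5: {11}  (accept∈set)
after full input: {11}  (accept=11 in)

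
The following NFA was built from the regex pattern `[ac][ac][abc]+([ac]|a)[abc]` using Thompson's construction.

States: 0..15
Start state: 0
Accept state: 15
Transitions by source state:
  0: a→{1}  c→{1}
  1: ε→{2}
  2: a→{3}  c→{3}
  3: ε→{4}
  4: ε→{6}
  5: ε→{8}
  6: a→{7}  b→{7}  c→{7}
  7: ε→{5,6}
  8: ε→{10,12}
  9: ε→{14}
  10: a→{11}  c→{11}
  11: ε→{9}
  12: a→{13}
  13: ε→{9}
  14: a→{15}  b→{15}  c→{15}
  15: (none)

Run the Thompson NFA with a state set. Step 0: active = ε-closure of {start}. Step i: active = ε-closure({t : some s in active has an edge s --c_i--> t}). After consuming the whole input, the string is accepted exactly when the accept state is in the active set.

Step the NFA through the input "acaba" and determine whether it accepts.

initial (ε-close {0}): {0}
'a' @ 1: {1,2}
'c' @ 2: {3,4,6}
'a' @ 3: {5,6,7,8,10,12}
'b' @ 4: {5,6,7,8,10,12}
'a' @ 5: {5,6,7,8,9,10,11,12,13,14}
end set {5,6,7,8,9,10,11,12,13,14} — state 15 not in

Answer: REJECT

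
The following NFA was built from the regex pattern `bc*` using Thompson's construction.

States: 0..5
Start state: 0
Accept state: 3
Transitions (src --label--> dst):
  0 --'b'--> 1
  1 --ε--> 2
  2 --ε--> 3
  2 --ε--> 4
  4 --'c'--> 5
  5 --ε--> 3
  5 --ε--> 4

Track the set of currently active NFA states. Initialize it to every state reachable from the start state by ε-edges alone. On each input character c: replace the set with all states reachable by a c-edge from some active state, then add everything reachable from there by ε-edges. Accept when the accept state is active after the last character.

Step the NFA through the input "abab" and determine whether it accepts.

initial (ε-close {0}): {0}
'a' @ 1: {}  — dead — no transitions
rest 'bab' ignored (set empty)
end set {} — state 3 not in

Answer: REJECT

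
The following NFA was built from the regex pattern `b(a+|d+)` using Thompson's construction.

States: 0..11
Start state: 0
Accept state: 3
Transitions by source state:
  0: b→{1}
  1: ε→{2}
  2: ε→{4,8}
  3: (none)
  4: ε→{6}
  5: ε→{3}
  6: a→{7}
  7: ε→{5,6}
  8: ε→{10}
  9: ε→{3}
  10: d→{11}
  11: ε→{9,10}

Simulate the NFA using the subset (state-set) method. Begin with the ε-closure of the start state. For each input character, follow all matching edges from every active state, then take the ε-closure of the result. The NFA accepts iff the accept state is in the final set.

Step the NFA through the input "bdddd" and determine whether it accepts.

Answer: ACCEPT

Trace:
initial (ε-close {0}): {0}
'b' @ 1: {1,2,4,6,8,10}
'd' @ 2: {3,9,10,11}  ✓accept
'd' @ 3: {3,9,10,11}  ✓accept
'd' @ 4: {3,9,10,11}  ✓accept
'd' @ 5: {3,9,10,11}  ✓accept
final: {3,9,10,11}; accept 3 in set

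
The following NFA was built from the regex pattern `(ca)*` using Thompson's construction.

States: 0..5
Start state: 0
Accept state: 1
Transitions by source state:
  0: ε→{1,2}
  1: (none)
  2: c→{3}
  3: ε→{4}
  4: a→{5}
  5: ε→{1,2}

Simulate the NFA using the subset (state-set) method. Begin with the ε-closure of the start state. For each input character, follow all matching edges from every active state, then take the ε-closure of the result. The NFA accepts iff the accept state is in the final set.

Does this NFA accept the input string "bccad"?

Answer: REJECT

Derivation:
S₀ = ε-closure({0}) = {0,1,2}
'b' @ 1: {}  — no active states
rest 'ccad' ignored (set empty)
final: {}; accept 1 not in set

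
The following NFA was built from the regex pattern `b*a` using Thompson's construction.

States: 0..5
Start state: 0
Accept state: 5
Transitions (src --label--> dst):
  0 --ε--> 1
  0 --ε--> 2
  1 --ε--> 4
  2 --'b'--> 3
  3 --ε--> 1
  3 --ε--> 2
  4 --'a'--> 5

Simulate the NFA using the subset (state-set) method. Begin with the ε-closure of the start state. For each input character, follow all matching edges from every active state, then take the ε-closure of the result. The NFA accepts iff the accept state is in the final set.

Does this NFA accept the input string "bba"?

start: ε-closure({0}) = {0,1,2,4}
'b' @ 1: {1,2,3,4}
'b' @ 2: {1,2,3,4}
'a' @ 3: {5}  (accept∈set)
end set {5} — state 5 in

Answer: ACCEPT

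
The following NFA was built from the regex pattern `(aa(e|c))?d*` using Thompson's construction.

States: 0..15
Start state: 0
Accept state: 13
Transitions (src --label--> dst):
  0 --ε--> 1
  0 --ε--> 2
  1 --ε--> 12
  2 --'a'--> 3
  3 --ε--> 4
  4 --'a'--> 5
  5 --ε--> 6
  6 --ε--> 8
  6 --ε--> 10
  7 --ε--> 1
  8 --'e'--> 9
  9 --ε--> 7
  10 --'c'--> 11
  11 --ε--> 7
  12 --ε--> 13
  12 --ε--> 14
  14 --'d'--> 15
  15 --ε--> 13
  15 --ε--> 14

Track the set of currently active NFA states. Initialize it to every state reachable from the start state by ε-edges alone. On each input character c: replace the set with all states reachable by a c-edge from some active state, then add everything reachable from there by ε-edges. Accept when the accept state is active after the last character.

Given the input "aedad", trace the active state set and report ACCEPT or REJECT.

Answer: REJECT

Trace:
start: ε-closure({0}) = {0,1,2,12,13,14}
'a' @ 1: {3,4}
'e' @ 2: {}  — no active states
rest 'dad' ignored (set empty)
end set {} — state 13 not in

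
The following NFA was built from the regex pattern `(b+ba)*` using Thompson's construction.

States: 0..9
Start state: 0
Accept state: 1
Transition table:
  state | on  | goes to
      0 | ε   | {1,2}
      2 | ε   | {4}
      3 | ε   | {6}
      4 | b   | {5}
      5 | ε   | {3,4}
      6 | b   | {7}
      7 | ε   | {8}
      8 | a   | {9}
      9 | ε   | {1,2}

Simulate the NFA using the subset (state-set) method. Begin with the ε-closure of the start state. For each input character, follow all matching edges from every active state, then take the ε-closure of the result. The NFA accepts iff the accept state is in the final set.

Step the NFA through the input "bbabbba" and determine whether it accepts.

S₀ = ε-closure({0}) = {0,1,2,4}
'b' @ 1: {3,4,5,6}
'b' @ 2: {3,4,5,6,7,8}
'a' @ 3: {1,2,4,9}  [accepting]
'b' @ 4: {3,4,5,6}
'b' @ 5: {3,4,5,6,7,8}
'b' @ 6: {3,4,5,6,7,8}
'a' @ 7: {1,2,4,9}  [accepting]
final: {1,2,4,9}; accept 1 in set

Answer: ACCEPT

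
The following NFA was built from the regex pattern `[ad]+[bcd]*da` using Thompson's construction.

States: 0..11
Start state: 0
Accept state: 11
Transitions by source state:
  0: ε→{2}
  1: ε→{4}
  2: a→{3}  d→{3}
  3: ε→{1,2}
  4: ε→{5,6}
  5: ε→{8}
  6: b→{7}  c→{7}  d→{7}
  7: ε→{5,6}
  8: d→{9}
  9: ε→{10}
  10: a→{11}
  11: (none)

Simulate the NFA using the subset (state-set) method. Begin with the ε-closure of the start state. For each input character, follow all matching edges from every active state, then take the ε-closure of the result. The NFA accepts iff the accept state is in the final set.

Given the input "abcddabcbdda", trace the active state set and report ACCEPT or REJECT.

Answer: REJECT

Trace:
start: ε-closure({0}) = {0,2}
'a' @ 1: {1,2,3,4,5,6,8}
'b' @ 2: {5,6,7,8}
'c' @ 3: {5,6,7,8}
'd' @ 4: {5,6,7,8,9,10}
'd' @ 5: {5,6,7,8,9,10}
'a' @ 6: {11}  [accepting]
'b' @ 7: {}  — state set empty
rest 'cbdda' ignored (set empty)
final: {}; accept 11 not in set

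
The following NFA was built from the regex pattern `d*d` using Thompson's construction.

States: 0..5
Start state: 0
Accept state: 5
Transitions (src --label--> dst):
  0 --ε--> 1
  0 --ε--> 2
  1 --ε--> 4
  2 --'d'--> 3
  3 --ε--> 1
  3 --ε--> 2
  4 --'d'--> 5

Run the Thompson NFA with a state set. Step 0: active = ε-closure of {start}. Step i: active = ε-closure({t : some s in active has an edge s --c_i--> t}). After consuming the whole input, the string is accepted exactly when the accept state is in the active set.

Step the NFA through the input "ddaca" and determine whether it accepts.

initial (ε-close {0}): {0,1,2,4}
'd' @ 1: {1,2,3,4,5}  [accepting]
'd' @ 2: {1,2,3,4,5}  [accepting]
'a' @ 3: {}  — dead — no transitions
rest 'ca' ignored (set empty)
final: {}; accept 5 not in set

Answer: REJECT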